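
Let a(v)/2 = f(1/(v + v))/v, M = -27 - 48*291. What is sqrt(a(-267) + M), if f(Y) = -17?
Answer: I*sqrt(997680477)/267 ≈ 118.3*I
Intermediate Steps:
M = -13995 (M = -27 - 13968 = -13995)
a(v) = -34/v (a(v) = 2*(-17/v) = -34/v)
sqrt(a(-267) + M) = sqrt(-34/(-267) - 13995) = sqrt(-34*(-1/267) - 13995) = sqrt(34/267 - 13995) = sqrt(-3736631/267) = I*sqrt(997680477)/267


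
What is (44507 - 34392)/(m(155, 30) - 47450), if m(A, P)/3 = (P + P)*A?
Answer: -119/230 ≈ -0.51739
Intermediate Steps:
m(A, P) = 6*A*P (m(A, P) = 3*((P + P)*A) = 3*((2*P)*A) = 3*(2*A*P) = 6*A*P)
(44507 - 34392)/(m(155, 30) - 47450) = (44507 - 34392)/(6*155*30 - 47450) = 10115/(27900 - 47450) = 10115/(-19550) = 10115*(-1/19550) = -119/230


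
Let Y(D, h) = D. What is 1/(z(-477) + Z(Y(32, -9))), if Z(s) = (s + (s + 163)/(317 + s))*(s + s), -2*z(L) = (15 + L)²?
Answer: -349/36518746 ≈ -9.5567e-6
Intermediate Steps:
z(L) = -(15 + L)²/2
Z(s) = 2*s*(s + (163 + s)/(317 + s)) (Z(s) = (s + (163 + s)/(317 + s))*(2*s) = 2*s*(s + (163 + s)/(317 + s)))
1/(z(-477) + Z(Y(32, -9))) = 1/(-(15 - 477)²/2 + 2*32*(163 + 32² + 318*32)/(317 + 32)) = 1/(-½*(-462)² + 2*32*(163 + 1024 + 10176)/349) = 1/(-½*213444 + 2*32*(1/349)*11363) = 1/(-106722 + 727232/349) = 1/(-36518746/349) = -349/36518746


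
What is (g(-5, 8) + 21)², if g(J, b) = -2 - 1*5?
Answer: 196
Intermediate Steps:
g(J, b) = -7 (g(J, b) = -2 - 5 = -7)
(g(-5, 8) + 21)² = (-7 + 21)² = 14² = 196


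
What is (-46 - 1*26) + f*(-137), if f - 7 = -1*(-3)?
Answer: -1442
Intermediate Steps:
f = 10 (f = 7 - 1*(-3) = 7 + 3 = 10)
(-46 - 1*26) + f*(-137) = (-46 - 1*26) + 10*(-137) = (-46 - 26) - 1370 = -72 - 1370 = -1442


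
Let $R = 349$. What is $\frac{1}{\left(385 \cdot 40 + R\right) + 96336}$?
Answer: $\frac{1}{112085} \approx 8.9218 \cdot 10^{-6}$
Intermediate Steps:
$\frac{1}{\left(385 \cdot 40 + R\right) + 96336} = \frac{1}{\left(385 \cdot 40 + 349\right) + 96336} = \frac{1}{\left(15400 + 349\right) + 96336} = \frac{1}{15749 + 96336} = \frac{1}{112085}$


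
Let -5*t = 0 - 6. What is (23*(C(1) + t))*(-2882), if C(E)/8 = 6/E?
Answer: -16306356/5 ≈ -3.2613e+6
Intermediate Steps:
t = 6/5 (t = -(0 - 6)/5 = -⅕*(-6) = 6/5 ≈ 1.2000)
C(E) = 48/E (C(E) = 8*(6/E) = 48/E)
(23*(C(1) + t))*(-2882) = (23*(48/1 + 6/5))*(-2882) = (23*(48*1 + 6/5))*(-2882) = (23*(48 + 6/5))*(-2882) = (23*(246/5))*(-2882) = (5658/5)*(-2882) = -16306356/5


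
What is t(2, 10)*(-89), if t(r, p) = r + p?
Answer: -1068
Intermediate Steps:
t(r, p) = p + r
t(2, 10)*(-89) = (10 + 2)*(-89) = 12*(-89) = -1068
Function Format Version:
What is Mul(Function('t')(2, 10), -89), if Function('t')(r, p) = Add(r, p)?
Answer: -1068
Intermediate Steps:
Function('t')(r, p) = Add(p, r)
Mul(Function('t')(2, 10), -89) = Mul(Add(10, 2), -89) = Mul(12, -89) = -1068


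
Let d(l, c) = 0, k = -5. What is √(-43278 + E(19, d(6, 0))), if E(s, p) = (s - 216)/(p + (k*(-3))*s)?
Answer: 7*I*√71741055/285 ≈ 208.04*I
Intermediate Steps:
E(s, p) = (-216 + s)/(p + 15*s) (E(s, p) = (s - 216)/(p + (-5*(-3))*s) = (-216 + s)/(p + 15*s))
√(-43278 + E(19, d(6, 0))) = √(-43278 + (-216 + 19)/(0 + 15*19)) = √(-43278 - 197/(0 + 285)) = √(-43278 - 197/285) = √(-12334427/285) = 7*I*√71741055/285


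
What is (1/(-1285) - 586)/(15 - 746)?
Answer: 753011/939335 ≈ 0.80164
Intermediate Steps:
(1/(-1285) - 586)/(15 - 746) = (-1/1285 - 586)/(-731) = -753011/1285*(-1/731) = 753011/939335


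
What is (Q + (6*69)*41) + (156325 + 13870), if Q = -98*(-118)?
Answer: 198733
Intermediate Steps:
Q = 11564
(Q + (6*69)*41) + (156325 + 13870) = (11564 + (6*69)*41) + (156325 + 13870) = (11564 + 414*41) + 170195 = (11564 + 16974) + 170195 = 28538 + 170195 = 198733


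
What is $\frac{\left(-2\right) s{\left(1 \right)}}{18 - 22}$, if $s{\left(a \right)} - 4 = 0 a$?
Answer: $2$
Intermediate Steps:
$s{\left(a \right)} = 4$ ($s{\left(a \right)} = 4 + 0 a = 4 + 0 = 4$)
$\frac{\left(-2\right) s{\left(1 \right)}}{18 - 22} = \frac{\left(-2\right) 4}{18 - 22} = - \frac{8}{-4} = \left(-8\right) \left(- \frac{1}{4}\right) = 2$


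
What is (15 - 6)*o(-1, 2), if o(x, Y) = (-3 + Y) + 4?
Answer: 27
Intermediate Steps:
o(x, Y) = 1 + Y
(15 - 6)*o(-1, 2) = (15 - 6)*(1 + 2) = 9*3 = 27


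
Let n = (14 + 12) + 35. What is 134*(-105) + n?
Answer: -14009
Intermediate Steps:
n = 61 (n = 26 + 35 = 61)
134*(-105) + n = 134*(-105) + 61 = -14070 + 61 = -14009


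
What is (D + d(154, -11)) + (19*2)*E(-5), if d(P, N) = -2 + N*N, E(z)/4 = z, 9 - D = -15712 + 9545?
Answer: 5535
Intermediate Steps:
D = 6176 (D = 9 - (-15712 + 9545) = 9 - 1*(-6167) = 9 + 6167 = 6176)
E(z) = 4*z
d(P, N) = -2 + N²
(D + d(154, -11)) + (19*2)*E(-5) = (6176 + (-2 + (-11)²)) + (19*2)*(4*(-5)) = (6176 + (-2 + 121)) + 38*(-20) = (6176 + 119) - 760 = 6295 - 760 = 5535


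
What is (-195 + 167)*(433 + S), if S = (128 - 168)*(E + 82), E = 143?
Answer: 239876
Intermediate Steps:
S = -9000 (S = (128 - 168)*(143 + 82) = -40*225 = -9000)
(-195 + 167)*(433 + S) = (-195 + 167)*(433 - 9000) = -28*(-8567) = 239876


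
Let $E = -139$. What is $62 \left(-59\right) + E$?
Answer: $-3797$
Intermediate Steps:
$62 \left(-59\right) + E = 62 \left(-59\right) - 139 = -3658 - 139 = -3797$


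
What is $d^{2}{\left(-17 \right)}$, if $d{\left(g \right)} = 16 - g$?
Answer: $1089$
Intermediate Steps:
$d^{2}{\left(-17 \right)} = \left(16 - -17\right)^{2} = \left(16 + 17\right)^{2} = 33^{2} = 1089$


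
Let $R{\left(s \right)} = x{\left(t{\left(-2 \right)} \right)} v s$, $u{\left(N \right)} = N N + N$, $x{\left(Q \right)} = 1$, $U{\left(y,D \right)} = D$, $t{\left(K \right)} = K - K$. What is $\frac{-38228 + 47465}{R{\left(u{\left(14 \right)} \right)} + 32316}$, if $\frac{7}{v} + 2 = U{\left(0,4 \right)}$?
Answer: $\frac{3079}{11017} \approx 0.27948$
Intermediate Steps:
$t{\left(K \right)} = 0$
$u{\left(N \right)} = N + N^{2}$ ($u{\left(N \right)} = N^{2} + N = N + N^{2}$)
$v = \frac{7}{2}$ ($v = \frac{7}{-2 + 4} = \frac{7}{2} \approx 3.5$)
$R{\left(s \right)} = \frac{7 s}{2}$ ($R{\left(s \right)} = 1 \cdot \frac{7}{2} s = \frac{7 s}{2}$)
$\frac{-38228 + 47465}{R{\left(u{\left(14 \right)} \right)} + 32316} = \frac{-38228 + 47465}{\frac{7 \cdot 14 \left(1 + 14\right)}{2} + 32316} = \frac{9237}{\frac{7 \cdot 14 \cdot 15}{2} + 32316} = \frac{9237}{\frac{7}{2} \cdot 210 + 32316} = \frac{9237}{735 + 32316} = \frac{9237}{33051} = 9237 \cdot \frac{1}{33051} = \frac{3079}{11017}$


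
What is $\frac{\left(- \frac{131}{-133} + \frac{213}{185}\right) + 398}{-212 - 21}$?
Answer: $- \frac{9845354}{5732965} \approx -1.7173$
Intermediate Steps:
$\frac{\left(- \frac{131}{-133} + \frac{213}{185}\right) + 398}{-212 - 21} = \frac{\left(\left(-131\right) \left(- \frac{1}{133}\right) + 213 \cdot \frac{1}{185}\right) + 398}{-212 - 21} = \frac{\left(\frac{131}{133} + \frac{213}{185}\right) + 398}{-233} = \left(\frac{52564}{24605} + 398\right) \left(- \frac{1}{233}\right) = \frac{9845354}{24605} \left(- \frac{1}{233}\right) = - \frac{9845354}{5732965}$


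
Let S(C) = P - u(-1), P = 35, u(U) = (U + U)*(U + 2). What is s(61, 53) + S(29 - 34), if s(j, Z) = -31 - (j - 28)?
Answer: -27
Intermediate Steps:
u(U) = 2*U*(2 + U) (u(U) = (2*U)*(2 + U) = 2*U*(2 + U))
s(j, Z) = -3 - j (s(j, Z) = -31 - (-28 + j) = -31 + (28 - j) = -3 - j)
S(C) = 37 (S(C) = 35 - 2*(-1)*(2 - 1) = 35 - 2*(-1) = 35 - 1*(-2) = 35 + 2 = 37)
s(61, 53) + S(29 - 34) = (-3 - 1*61) + 37 = (-3 - 61) + 37 = -64 + 37 = -27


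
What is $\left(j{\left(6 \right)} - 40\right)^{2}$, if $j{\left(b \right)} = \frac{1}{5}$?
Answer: $\frac{39601}{25} \approx 1584.0$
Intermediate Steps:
$j{\left(b \right)} = \frac{1}{5}$
$\left(j{\left(6 \right)} - 40\right)^{2} = \left(\frac{1}{5} - 40\right)^{2} = \left(- \frac{199}{5}\right)^{2} = \frac{39601}{25}$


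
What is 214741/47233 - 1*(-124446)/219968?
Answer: 3793864729/742124896 ≈ 5.1122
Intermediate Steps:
214741/47233 - 1*(-124446)/219968 = 214741*(1/47233) + 124446*(1/219968) = 214741/47233 + 8889/15712 = 3793864729/742124896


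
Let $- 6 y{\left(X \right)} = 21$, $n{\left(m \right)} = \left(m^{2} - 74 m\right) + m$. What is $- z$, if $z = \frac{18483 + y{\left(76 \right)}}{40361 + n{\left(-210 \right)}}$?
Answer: $- \frac{36959}{199582} \approx -0.18518$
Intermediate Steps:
$n{\left(m \right)} = m^{2} - 73 m$
$y{\left(X \right)} = - \frac{7}{2}$ ($y{\left(X \right)} = \left(- \frac{1}{6}\right) 21 = - \frac{7}{2}$)
$z = \frac{36959}{199582}$ ($z = \frac{18483 - \frac{7}{2}}{40361 - 210 \left(-73 - 210\right)} = \frac{36959}{2 \left(40361 - -59430\right)} = \frac{36959}{2 \left(40361 + 59430\right)} = \frac{36959}{2 \cdot 99791} = \frac{36959}{2} \cdot \frac{1}{99791} = \frac{36959}{199582} \approx 0.18518$)
$- z = \left(-1\right) \frac{36959}{199582} = - \frac{36959}{199582}$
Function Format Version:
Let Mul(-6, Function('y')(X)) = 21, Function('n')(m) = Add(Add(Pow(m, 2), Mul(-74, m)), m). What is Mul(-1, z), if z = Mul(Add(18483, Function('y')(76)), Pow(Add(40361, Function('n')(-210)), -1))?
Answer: Rational(-36959, 199582) ≈ -0.18518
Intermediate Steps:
Function('n')(m) = Add(Pow(m, 2), Mul(-73, m))
Function('y')(X) = Rational(-7, 2) (Function('y')(X) = Mul(Rational(-1, 6), 21) = Rational(-7, 2))
z = Rational(36959, 199582) (z = Mul(Add(18483, Rational(-7, 2)), Pow(Add(40361, Mul(-210, Add(-73, -210))), -1)) = Mul(Rational(36959, 2), Pow(Add(40361, Mul(-210, -283)), -1)) = Mul(Rational(36959, 2), Pow(Add(40361, 59430), -1)) = Mul(Rational(36959, 2), Pow(99791, -1)) = Mul(Rational(36959, 2), Rational(1, 99791)) = Rational(36959, 199582) ≈ 0.18518)
Mul(-1, z) = Mul(-1, Rational(36959, 199582)) = Rational(-36959, 199582)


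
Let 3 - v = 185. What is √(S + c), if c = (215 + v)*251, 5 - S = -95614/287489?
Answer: √685030067376094/287489 ≈ 91.040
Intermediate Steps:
v = -182 (v = 3 - 1*185 = 3 - 185 = -182)
S = 1533059/287489 (S = 5 - (-95614)/287489 = 5 - 1*(-95614/287489) = 5 + 95614/287489 = 1533059/287489 ≈ 5.3326)
c = 8283 (c = (215 - 182)*251 = 33*251 = 8283)
√(S + c) = √(1533059/287489 + 8283) = √(2382804446/287489) = √685030067376094/287489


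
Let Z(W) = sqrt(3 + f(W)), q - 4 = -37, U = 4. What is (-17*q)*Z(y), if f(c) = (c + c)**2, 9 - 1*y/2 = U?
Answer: 561*sqrt(403) ≈ 11262.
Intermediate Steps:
q = -33 (q = 4 - 37 = -33)
y = 10 (y = 18 - 2*4 = 18 - 8 = 10)
f(c) = 4*c**2 (f(c) = (2*c)**2 = 4*c**2)
Z(W) = sqrt(3 + 4*W**2)
(-17*q)*Z(y) = (-17*(-33))*sqrt(3 + 4*10**2) = 561*sqrt(3 + 4*100) = 561*sqrt(3 + 400) = 561*sqrt(403)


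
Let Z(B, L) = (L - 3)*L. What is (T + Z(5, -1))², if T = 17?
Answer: 441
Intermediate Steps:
Z(B, L) = L*(-3 + L) (Z(B, L) = (-3 + L)*L = L*(-3 + L))
(T + Z(5, -1))² = (17 - (-3 - 1))² = (17 - 1*(-4))² = (17 + 4)² = 21² = 441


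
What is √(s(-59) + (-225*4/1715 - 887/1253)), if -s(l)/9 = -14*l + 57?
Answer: I*√611461045426/8771 ≈ 89.153*I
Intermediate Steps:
s(l) = -513 + 126*l (s(l) = -9*(-14*l + 57) = -9*(57 - 14*l) = -513 + 126*l)
√(s(-59) + (-225*4/1715 - 887/1253)) = √((-513 + 126*(-59)) + (-225*4/1715 - 887/1253)) = √((-513 - 7434) + (-900*1/1715 - 887*1/1253)) = √(-7947 + (-180/343 - 887/1253)) = √(-7947 - 75683/61397) = √(-487997642/61397) = I*√611461045426/8771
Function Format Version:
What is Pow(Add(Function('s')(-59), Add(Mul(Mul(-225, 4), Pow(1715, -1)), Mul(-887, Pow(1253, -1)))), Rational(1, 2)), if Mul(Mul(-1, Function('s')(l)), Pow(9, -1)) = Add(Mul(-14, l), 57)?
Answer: Mul(Rational(1, 8771), I, Pow(611461045426, Rational(1, 2))) ≈ Mul(89.153, I)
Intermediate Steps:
Function('s')(l) = Add(-513, Mul(126, l)) (Function('s')(l) = Mul(-9, Add(Mul(-14, l), 57)) = Mul(-9, Add(57, Mul(-14, l))) = Add(-513, Mul(126, l)))
Pow(Add(Function('s')(-59), Add(Mul(Mul(-225, 4), Pow(1715, -1)), Mul(-887, Pow(1253, -1)))), Rational(1, 2)) = Pow(Add(Add(-513, Mul(126, -59)), Add(Mul(Mul(-225, 4), Pow(1715, -1)), Mul(-887, Pow(1253, -1)))), Rational(1, 2)) = Pow(Add(Add(-513, -7434), Add(Mul(-900, Rational(1, 1715)), Mul(-887, Rational(1, 1253)))), Rational(1, 2)) = Pow(Add(-7947, Add(Rational(-180, 343), Rational(-887, 1253))), Rational(1, 2)) = Pow(Add(-7947, Rational(-75683, 61397)), Rational(1, 2)) = Pow(Rational(-487997642, 61397), Rational(1, 2)) = Mul(Rational(1, 8771), I, Pow(611461045426, Rational(1, 2)))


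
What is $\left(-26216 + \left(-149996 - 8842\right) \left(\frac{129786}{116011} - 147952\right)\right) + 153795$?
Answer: $\frac{2726299064032237}{116011} \approx 2.35 \cdot 10^{10}$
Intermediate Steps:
$\left(-26216 + \left(-149996 - 8842\right) \left(\frac{129786}{116011} - 147952\right)\right) + 153795 = \left(-26216 - 158838 \left(129786 \cdot \frac{1}{116011} - 147952\right)\right) + 153795 = \left(-26216 - 158838 \left(\frac{129786}{116011} - 147952\right)\right) + 153795 = \left(-26216 - - \frac{2726284263464868}{116011}\right) + 153795 = \left(-26216 + \frac{2726284263464868}{116011}\right) + 153795 = \frac{2726281222120492}{116011} + 153795 = \frac{2726299064032237}{116011}$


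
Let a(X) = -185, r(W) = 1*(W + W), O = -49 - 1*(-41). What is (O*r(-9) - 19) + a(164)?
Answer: -60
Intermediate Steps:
O = -8 (O = -49 + 41 = -8)
r(W) = 2*W (r(W) = 1*(2*W) = 2*W)
(O*r(-9) - 19) + a(164) = (-16*(-9) - 19) - 185 = (-8*(-18) - 19) - 185 = (144 - 19) - 185 = 125 - 185 = -60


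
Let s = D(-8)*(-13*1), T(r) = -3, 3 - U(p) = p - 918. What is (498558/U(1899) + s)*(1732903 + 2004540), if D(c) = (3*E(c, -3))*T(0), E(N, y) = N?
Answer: -880769554823/163 ≈ -5.4035e+9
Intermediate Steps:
U(p) = 921 - p (U(p) = 3 - (p - 918) = 3 - (-918 + p) = 3 + (918 - p) = 921 - p)
D(c) = -9*c (D(c) = (3*c)*(-3) = -9*c)
s = -936 (s = (-9*(-8))*(-13*1) = 72*(-13) = -936)
(498558/U(1899) + s)*(1732903 + 2004540) = (498558/(921 - 1*1899) - 936)*(1732903 + 2004540) = (498558/(921 - 1899) - 936)*3737443 = (498558/(-978) - 936)*3737443 = (498558*(-1/978) - 936)*3737443 = (-83093/163 - 936)*3737443 = -235661/163*3737443 = -880769554823/163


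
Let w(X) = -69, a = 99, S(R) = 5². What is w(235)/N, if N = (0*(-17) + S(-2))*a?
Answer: -23/825 ≈ -0.027879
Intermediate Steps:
S(R) = 25
N = 2475 (N = (0*(-17) + 25)*99 = (0 + 25)*99 = 25*99 = 2475)
w(235)/N = -69/2475 = -69*1/2475 = -23/825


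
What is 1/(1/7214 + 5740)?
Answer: 7214/41408361 ≈ 0.00017422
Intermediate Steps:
1/(1/7214 + 5740) = 1/(41408361/7214) = 7214/41408361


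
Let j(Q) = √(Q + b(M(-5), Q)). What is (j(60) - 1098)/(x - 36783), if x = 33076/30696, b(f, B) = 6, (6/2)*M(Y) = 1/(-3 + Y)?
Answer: 8426052/282264473 - 7674*√66/282264473 ≈ 0.029631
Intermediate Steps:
M(Y) = 1/(3*(-3 + Y))
x = 8269/7674 (x = 33076*(1/30696) = 8269/7674 ≈ 1.0775)
j(Q) = √(6 + Q) (j(Q) = √(Q + 6) = √(6 + Q))
(j(60) - 1098)/(x - 36783) = (√(6 + 60) - 1098)/(8269/7674 - 36783) = (√66 - 1098)/(-282264473/7674) = (-1098 + √66)*(-7674/282264473) = 8426052/282264473 - 7674*√66/282264473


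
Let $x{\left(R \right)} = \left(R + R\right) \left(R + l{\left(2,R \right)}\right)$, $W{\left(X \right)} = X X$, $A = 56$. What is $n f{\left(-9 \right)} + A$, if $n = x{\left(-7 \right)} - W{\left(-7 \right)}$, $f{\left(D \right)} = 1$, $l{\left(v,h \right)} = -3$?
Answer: $147$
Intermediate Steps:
$W{\left(X \right)} = X^{2}$
$x{\left(R \right)} = 2 R \left(-3 + R\right)$ ($x{\left(R \right)} = \left(R + R\right) \left(R - 3\right) = 2 R \left(-3 + R\right)$)
$n = 91$ ($n = 2 \left(-7\right) \left(-3 - 7\right) - \left(-7\right)^{2} = 2 \left(-7\right) \left(-10\right) - 49 = 140 - 49 = 91$)
$n f{\left(-9 \right)} + A = 91 \cdot 1 + 56 = 91 + 56 = 147$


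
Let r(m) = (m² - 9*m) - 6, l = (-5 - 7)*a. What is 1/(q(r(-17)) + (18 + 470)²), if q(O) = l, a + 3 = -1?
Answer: 1/238192 ≈ 4.1983e-6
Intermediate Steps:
a = -4 (a = -3 - 1 = -4)
l = 48 (l = (-5 - 7)*(-4) = -12*(-4) = 48)
r(m) = -6 + m² - 9*m
q(O) = 48
1/(q(r(-17)) + (18 + 470)²) = 1/(48 + (18 + 470)²) = 1/(48 + 488²) = 1/(48 + 238144) = 1/238192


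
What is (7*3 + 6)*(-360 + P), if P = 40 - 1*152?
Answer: -12744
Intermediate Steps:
P = -112 (P = 40 - 152 = -112)
(7*3 + 6)*(-360 + P) = (7*3 + 6)*(-360 - 112) = (21 + 6)*(-472) = 27*(-472) = -12744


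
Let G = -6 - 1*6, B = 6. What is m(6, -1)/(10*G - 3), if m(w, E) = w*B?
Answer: -12/41 ≈ -0.29268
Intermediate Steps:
m(w, E) = 6*w (m(w, E) = w*6 = 6*w)
G = -12 (G = -6 - 6 = -12)
m(6, -1)/(10*G - 3) = (6*6)/(10*(-12) - 3) = 36/(-120 - 3) = 36/(-123) = 36*(-1/123) = -12/41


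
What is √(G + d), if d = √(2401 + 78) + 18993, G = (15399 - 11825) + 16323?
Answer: √(38890 + √2479) ≈ 197.33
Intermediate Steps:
G = 19897 (G = 3574 + 16323 = 19897)
d = 18993 + √2479 (d = √2479 + 18993 = 18993 + √2479 ≈ 19043.)
√(G + d) = √(19897 + (18993 + √2479)) = √(38890 + √2479)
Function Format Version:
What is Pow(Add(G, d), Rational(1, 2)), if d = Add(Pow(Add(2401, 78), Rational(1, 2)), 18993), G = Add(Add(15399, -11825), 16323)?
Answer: Pow(Add(38890, Pow(2479, Rational(1, 2))), Rational(1, 2)) ≈ 197.33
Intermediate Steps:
G = 19897 (G = Add(3574, 16323) = 19897)
d = Add(18993, Pow(2479, Rational(1, 2))) (d = Add(Pow(2479, Rational(1, 2)), 18993) = Add(18993, Pow(2479, Rational(1, 2))) ≈ 19043.)
Pow(Add(G, d), Rational(1, 2)) = Pow(Add(19897, Add(18993, Pow(2479, Rational(1, 2)))), Rational(1, 2)) = Pow(Add(38890, Pow(2479, Rational(1, 2))), Rational(1, 2))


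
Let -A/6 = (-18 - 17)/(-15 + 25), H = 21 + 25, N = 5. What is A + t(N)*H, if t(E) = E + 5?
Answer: 481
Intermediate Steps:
H = 46
A = 21 (A = -6*(-18 - 17)/(-15 + 25) = -(-210)/10 = -6*(-7/2) = 21)
t(E) = 5 + E
A + t(N)*H = 21 + (5 + 5)*46 = 21 + 10*46 = 21 + 460 = 481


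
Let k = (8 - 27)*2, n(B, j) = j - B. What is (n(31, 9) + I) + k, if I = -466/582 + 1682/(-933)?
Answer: -1888559/30167 ≈ -62.603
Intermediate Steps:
I = -78539/30167 (I = -466*1/582 + 1682*(-1/933) = -233/291 - 1682/933 = -78539/30167 ≈ -2.6035)
k = -38 (k = -19*2 = -38)
(n(31, 9) + I) + k = ((9 - 1*31) - 78539/30167) - 38 = ((9 - 31) - 78539/30167) - 38 = (-22 - 78539/30167) - 38 = -742213/30167 - 38 = -1888559/30167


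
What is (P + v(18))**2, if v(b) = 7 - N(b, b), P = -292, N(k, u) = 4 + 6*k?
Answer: 157609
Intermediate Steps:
v(b) = 3 - 6*b (v(b) = 7 - (4 + 6*b) = 7 + (-4 - 6*b) = 3 - 6*b)
(P + v(18))**2 = (-292 + (3 - 6*18))**2 = (-292 + (3 - 108))**2 = (-292 - 105)**2 = (-397)**2 = 157609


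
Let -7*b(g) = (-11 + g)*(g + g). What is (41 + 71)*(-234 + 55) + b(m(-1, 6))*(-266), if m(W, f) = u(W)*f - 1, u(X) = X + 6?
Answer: 19624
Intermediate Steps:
u(X) = 6 + X
m(W, f) = -1 + f*(6 + W) (m(W, f) = (6 + W)*f - 1 = f*(6 + W) - 1 = -1 + f*(6 + W))
b(g) = -2*g*(-11 + g)/7 (b(g) = -(-11 + g)*(g + g)/7 = -(-11 + g)*2*g/7 = -2*g*(-11 + g)/7)
(41 + 71)*(-234 + 55) + b(m(-1, 6))*(-266) = (41 + 71)*(-234 + 55) + (2*(-1 + 6*(6 - 1))*(11 - (-1 + 6*(6 - 1)))/7)*(-266) = 112*(-179) + (2*(-1 + 6*5)*(11 - (-1 + 6*5))/7)*(-266) = -20048 + (2*(-1 + 30)*(11 - (-1 + 30))/7)*(-266) = -20048 + ((2/7)*29*(11 - 1*29))*(-266) = -20048 + ((2/7)*29*(11 - 29))*(-266) = -20048 + ((2/7)*29*(-18))*(-266) = -20048 - 1044/7*(-266) = -20048 + 39672 = 19624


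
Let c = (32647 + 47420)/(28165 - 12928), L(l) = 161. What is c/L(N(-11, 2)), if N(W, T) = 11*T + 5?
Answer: 26689/817719 ≈ 0.032638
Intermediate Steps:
N(W, T) = 5 + 11*T
c = 26689/5079 (c = 80067/15237 = 80067*(1/15237) = 26689/5079 ≈ 5.2548)
c/L(N(-11, 2)) = (26689/5079)/161 = (26689/5079)*(1/161) = 26689/817719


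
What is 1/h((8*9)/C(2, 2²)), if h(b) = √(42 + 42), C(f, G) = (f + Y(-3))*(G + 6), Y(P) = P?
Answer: √21/42 ≈ 0.10911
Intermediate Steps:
C(f, G) = (-3 + f)*(6 + G) (C(f, G) = (f - 3)*(G + 6) = (-3 + f)*(6 + G))
h(b) = 2*√21 (h(b) = √84 = 2*√21)
1/h((8*9)/C(2, 2²)) = 1/(2*√21) = √21/42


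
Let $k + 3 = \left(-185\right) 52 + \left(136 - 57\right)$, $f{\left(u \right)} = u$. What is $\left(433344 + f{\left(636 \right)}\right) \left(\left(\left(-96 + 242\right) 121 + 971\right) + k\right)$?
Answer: $3946180140$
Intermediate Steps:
$k = -9544$ ($k = -3 + \left(\left(-185\right) 52 + \left(136 - 57\right)\right) = -3 + \left(-9620 + \left(136 - 57\right)\right) = -3 + \left(-9620 + 79\right) = -3 - 9541 = -9544$)
$\left(433344 + f{\left(636 \right)}\right) \left(\left(\left(-96 + 242\right) 121 + 971\right) + k\right) = \left(433344 + 636\right) \left(\left(\left(-96 + 242\right) 121 + 971\right) - 9544\right) = 433980 \left(\left(146 \cdot 121 + 971\right) - 9544\right) = 433980 \left(\left(17666 + 971\right) - 9544\right) = 433980 \left(18637 - 9544\right) = 433980 \cdot 9093 = 3946180140$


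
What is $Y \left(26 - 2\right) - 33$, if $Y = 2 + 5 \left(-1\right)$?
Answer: $-105$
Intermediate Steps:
$Y = -3$ ($Y = 2 - 5 = -3$)
$Y \left(26 - 2\right) - 33 = - 3 \left(26 - 2\right) - 33 = \left(-3\right) 24 - 33 = -72 - 33 = -105$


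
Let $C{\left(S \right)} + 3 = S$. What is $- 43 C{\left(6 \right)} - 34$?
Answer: $-163$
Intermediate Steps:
$C{\left(S \right)} = -3 + S$
$- 43 C{\left(6 \right)} - 34 = - 43 \left(-3 + 6\right) - 34 = \left(-43\right) 3 - 34 = -129 - 34 = -163$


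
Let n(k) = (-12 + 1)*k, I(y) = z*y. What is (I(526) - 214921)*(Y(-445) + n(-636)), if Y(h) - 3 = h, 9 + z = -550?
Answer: -3335691070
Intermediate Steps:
z = -559 (z = -9 - 550 = -559)
Y(h) = 3 + h
I(y) = -559*y
n(k) = -11*k
(I(526) - 214921)*(Y(-445) + n(-636)) = (-559*526 - 214921)*((3 - 445) - 11*(-636)) = (-294034 - 214921)*(-442 + 6996) = -508955*6554 = -3335691070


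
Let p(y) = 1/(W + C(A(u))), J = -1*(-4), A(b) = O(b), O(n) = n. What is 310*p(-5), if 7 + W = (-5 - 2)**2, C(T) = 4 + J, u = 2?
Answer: 31/5 ≈ 6.2000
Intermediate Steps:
A(b) = b
J = 4
C(T) = 8 (C(T) = 4 + 4 = 8)
W = 42 (W = -7 + (-5 - 2)**2 = -7 + (-7)**2 = -7 + 49 = 42)
p(y) = 1/50 (p(y) = 1/(42 + 8) = 1/50)
310*p(-5) = 310*(1/50) = 31/5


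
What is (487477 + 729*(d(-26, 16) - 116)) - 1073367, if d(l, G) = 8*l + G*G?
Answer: -635462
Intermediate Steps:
d(l, G) = G**2 + 8*l (d(l, G) = 8*l + G**2 = G**2 + 8*l)
(487477 + 729*(d(-26, 16) - 116)) - 1073367 = (487477 + 729*((16**2 + 8*(-26)) - 116)) - 1073367 = (487477 + 729*((256 - 208) - 116)) - 1073367 = (487477 + 729*(48 - 116)) - 1073367 = (487477 + 729*(-68)) - 1073367 = (487477 - 49572) - 1073367 = 437905 - 1073367 = -635462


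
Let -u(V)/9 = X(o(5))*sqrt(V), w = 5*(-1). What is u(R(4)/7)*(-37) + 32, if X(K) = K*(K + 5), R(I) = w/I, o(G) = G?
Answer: 32 + 8325*I*sqrt(35)/7 ≈ 32.0 + 7035.9*I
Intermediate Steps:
w = -5
R(I) = -5/I
X(K) = K*(5 + K)
u(V) = -450*sqrt(V) (u(V) = -9*5*(5 + 5)*sqrt(V) = -9*5*10*sqrt(V) = -450*sqrt(V))
u(R(4)/7)*(-37) + 32 = -450*sqrt(7)*(I*sqrt(5)/2)/7*(-37) + 32 = -450*I*sqrt(35)/14*(-37) + 32 = -225*I*sqrt(35)/7*(-37) + 32 = 8325*I*sqrt(35)/7 + 32 = 32 + 8325*I*sqrt(35)/7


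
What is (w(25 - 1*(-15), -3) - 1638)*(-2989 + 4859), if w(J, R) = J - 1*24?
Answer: -3033140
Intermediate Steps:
w(J, R) = -24 + J (w(J, R) = J - 24 = -24 + J)
(w(25 - 1*(-15), -3) - 1638)*(-2989 + 4859) = ((-24 + (25 - 1*(-15))) - 1638)*(-2989 + 4859) = ((-24 + (25 + 15)) - 1638)*1870 = ((-24 + 40) - 1638)*1870 = (16 - 1638)*1870 = -1622*1870 = -3033140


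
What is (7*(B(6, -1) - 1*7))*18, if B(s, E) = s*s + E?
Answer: 3528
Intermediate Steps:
B(s, E) = E + s² (B(s, E) = s² + E = E + s²)
(7*(B(6, -1) - 1*7))*18 = (7*((-1 + 6²) - 1*7))*18 = (7*((-1 + 36) - 7))*18 = (7*(35 - 7))*18 = (7*28)*18 = 196*18 = 3528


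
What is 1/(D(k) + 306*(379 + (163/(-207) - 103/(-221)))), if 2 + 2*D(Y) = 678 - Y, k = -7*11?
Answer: 598/69518791 ≈ 8.6020e-6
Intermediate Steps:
k = -77
D(Y) = 338 - Y/2 (D(Y) = -1 + (678 - Y)/2 = -1 + (339 - Y/2) = 338 - Y/2)
1/(D(k) + 306*(379 + (163/(-207) - 103/(-221)))) = 1/((338 - ½*(-77)) + 306*(379 + (163/(-207) - 103/(-221)))) = 1/((338 + 77/2) + 306*(379 + (163*(-1/207) - 103*(-1/221)))) = 1/(753/2 + 306*(379 + (-163/207 + 103/221))) = 1/(753/2 + 306*(379 - 14702/45747)) = 1/(753/2 + 306*(17323411/45747)) = 1/(753/2 + 34646822/299) = 1/(69518791/598) = 598/69518791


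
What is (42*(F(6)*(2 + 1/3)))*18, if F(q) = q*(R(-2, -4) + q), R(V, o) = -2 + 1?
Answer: 52920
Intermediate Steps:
R(V, o) = -1
F(q) = q*(-1 + q)
(42*(F(6)*(2 + 1/3)))*18 = (42*((6*(-1 + 6))*(2 + 1/3)))*18 = (42*((6*5)*(2 + 1/3)))*18 = (42*(30*(7/3)))*18 = (42*70)*18 = 2940*18 = 52920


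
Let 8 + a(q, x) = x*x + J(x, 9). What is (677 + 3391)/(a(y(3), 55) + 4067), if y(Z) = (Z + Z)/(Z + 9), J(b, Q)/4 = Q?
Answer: 1017/1780 ≈ 0.57135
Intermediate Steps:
J(b, Q) = 4*Q
y(Z) = 2*Z/(9 + Z) (y(Z) = (2*Z)/(9 + Z) = 2*Z/(9 + Z))
a(q, x) = 28 + x² (a(q, x) = -8 + (x*x + 4*9) = -8 + (x² + 36) = -8 + (36 + x²) = 28 + x²)
(677 + 3391)/(a(y(3), 55) + 4067) = (677 + 3391)/((28 + 55²) + 4067) = 4068/((28 + 3025) + 4067) = 4068/(3053 + 4067) = 4068/7120 = 4068*(1/7120) = 1017/1780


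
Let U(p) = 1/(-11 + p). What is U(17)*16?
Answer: 8/3 ≈ 2.6667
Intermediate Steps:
U(17)*16 = 16/(-11 + 17) = 16/6 = (⅙)*16 = 8/3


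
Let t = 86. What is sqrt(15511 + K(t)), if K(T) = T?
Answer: 3*sqrt(1733) ≈ 124.89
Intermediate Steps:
sqrt(15511 + K(t)) = sqrt(15511 + 86) = sqrt(15597) = 3*sqrt(1733)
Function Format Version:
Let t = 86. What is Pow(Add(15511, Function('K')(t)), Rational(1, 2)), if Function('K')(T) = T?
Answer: Mul(3, Pow(1733, Rational(1, 2))) ≈ 124.89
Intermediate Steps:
Pow(Add(15511, Function('K')(t)), Rational(1, 2)) = Pow(Add(15511, 86), Rational(1, 2)) = Pow(15597, Rational(1, 2)) = Mul(3, Pow(1733, Rational(1, 2)))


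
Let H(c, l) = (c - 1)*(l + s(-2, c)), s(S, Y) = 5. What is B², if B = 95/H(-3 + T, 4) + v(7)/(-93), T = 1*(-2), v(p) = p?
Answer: 9431041/2802276 ≈ 3.3655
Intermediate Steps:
T = -2
H(c, l) = (-1 + c)*(5 + l) (H(c, l) = (c - 1)*(l + 5) = (-1 + c)*(5 + l))
B = -3071/1674 (B = 95/(-5 - 1*4 + 5*(-3 - 2) + (-3 - 2)*4) + 7/(-93) = 95/(-5 - 4 + 5*(-5) - 5*4) + 7*(-1/93) = 95/(-5 - 4 - 25 - 20) - 7/93 = 95/(-54) - 7/93 = 95*(-1/54) - 7/93 = -95/54 - 7/93 = -3071/1674 ≈ -1.8345)
B² = (-3071/1674)² = 9431041/2802276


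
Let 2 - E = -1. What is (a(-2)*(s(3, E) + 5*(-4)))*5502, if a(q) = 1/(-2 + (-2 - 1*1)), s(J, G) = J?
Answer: 93534/5 ≈ 18707.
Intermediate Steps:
E = 3 (E = 2 - 1*(-1) = 2 + 1 = 3)
a(q) = -⅕ (a(q) = 1/(-2 + (-2 - 1)) = 1/(-2 - 3) = 1/(-5) = -⅕)
(a(-2)*(s(3, E) + 5*(-4)))*5502 = -(3 + 5*(-4))/5*5502 = -(3 - 20)/5*5502 = -⅕*(-17)*5502 = (17/5)*5502 = 93534/5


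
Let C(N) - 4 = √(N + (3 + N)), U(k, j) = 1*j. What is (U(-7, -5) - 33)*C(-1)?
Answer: -190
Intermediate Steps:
U(k, j) = j
C(N) = 4 + √(3 + 2*N) (C(N) = 4 + √(N + (3 + N)) = 4 + √(3 + 2*N))
(U(-7, -5) - 33)*C(-1) = (-5 - 33)*(4 + √(3 + 2*(-1))) = -38*(4 + √(3 - 2)) = -38*(4 + √1) = -38*(4 + 1) = -38*5 = -190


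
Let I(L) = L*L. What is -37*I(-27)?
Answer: -26973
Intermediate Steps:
I(L) = L²
-37*I(-27) = -37*(-27)² = -37*729 = -26973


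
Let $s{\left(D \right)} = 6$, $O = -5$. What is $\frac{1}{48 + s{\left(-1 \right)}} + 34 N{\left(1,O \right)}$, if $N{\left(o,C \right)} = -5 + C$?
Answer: $- \frac{18359}{54} \approx -339.98$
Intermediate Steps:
$\frac{1}{48 + s{\left(-1 \right)}} + 34 N{\left(1,O \right)} = \frac{1}{48 + 6} + 34 \left(-5 - 5\right) = \frac{1}{54} + 34 \left(-10\right) = \frac{1}{54} - 340 = - \frac{18359}{54}$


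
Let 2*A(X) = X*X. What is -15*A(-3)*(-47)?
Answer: 6345/2 ≈ 3172.5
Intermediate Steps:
A(X) = X²/2 (A(X) = (X*X)/2 = X²/2)
-15*A(-3)*(-47) = -15*(-3)²/2*(-47) = -15*9/2*(-47) = -135/2*(-47) = 6345/2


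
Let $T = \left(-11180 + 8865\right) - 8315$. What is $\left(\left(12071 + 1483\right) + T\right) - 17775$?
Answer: $-14851$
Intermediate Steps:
$T = -10630$ ($T = -2315 - 8315 = -10630$)
$\left(\left(12071 + 1483\right) + T\right) - 17775 = \left(\left(12071 + 1483\right) - 10630\right) - 17775 = \left(13554 - 10630\right) - 17775 = 2924 - 17775 = -14851$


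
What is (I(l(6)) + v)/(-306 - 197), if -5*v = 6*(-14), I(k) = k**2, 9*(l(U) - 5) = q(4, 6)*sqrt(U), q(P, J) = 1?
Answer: -5653/67905 - 10*sqrt(6)/4527 ≈ -0.088660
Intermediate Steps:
l(U) = 5 + sqrt(U)/9 (l(U) = 5 + (1*sqrt(U))/9 = 5 + sqrt(U)/9)
v = 84/5 (v = -6*(-14)/5 = -1/5*(-84) = 84/5 ≈ 16.800)
(I(l(6)) + v)/(-306 - 197) = ((5 + sqrt(6)/9)**2 + 84/5)/(-306 - 197) = (84/5 + (5 + sqrt(6)/9)**2)/(-503) = (84/5 + (5 + sqrt(6)/9)**2)*(-1/503) = -84/2515 - (5 + sqrt(6)/9)**2/503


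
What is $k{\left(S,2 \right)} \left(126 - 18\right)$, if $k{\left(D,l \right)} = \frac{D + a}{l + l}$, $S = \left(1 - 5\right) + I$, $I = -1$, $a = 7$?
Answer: $54$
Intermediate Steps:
$S = -5$ ($S = \left(1 - 5\right) - 1 = -4 - 1 = -5$)
$k{\left(D,l \right)} = \frac{7 + D}{2 l}$ ($k{\left(D,l \right)} = \frac{D + 7}{l + l} = \frac{7 + D}{2 l}$)
$k{\left(S,2 \right)} \left(126 - 18\right) = \frac{7 - 5}{2 \cdot 2} \left(126 - 18\right) = \frac{1}{2} \cdot \frac{1}{2} \cdot 2 \left(126 - 18\right) = \frac{1}{2} \cdot 108 = 54$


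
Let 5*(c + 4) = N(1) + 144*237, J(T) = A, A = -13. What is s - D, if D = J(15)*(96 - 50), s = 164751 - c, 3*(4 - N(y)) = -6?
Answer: 792631/5 ≈ 1.5853e+5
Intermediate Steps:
N(y) = 6 (N(y) = 4 - ⅓*(-6) = 4 + 2 = 6)
J(T) = -13
c = 34114/5 (c = -4 + (6 + 144*237)/5 = -4 + (6 + 34128)/5 = -4 + (⅕)*34134 = -4 + 34134/5 = 34114/5 ≈ 6822.8)
s = 789641/5 (s = 164751 - 1*34114/5 = 164751 - 34114/5 = 789641/5 ≈ 1.5793e+5)
D = -598 (D = -13*(96 - 50) = -13*46 = -598)
s - D = 789641/5 - 1*(-598) = 789641/5 + 598 = 792631/5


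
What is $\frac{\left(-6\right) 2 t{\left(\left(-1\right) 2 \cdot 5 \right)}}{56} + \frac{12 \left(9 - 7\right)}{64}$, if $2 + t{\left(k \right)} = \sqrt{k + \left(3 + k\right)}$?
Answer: $\frac{45}{56} - \frac{3 i \sqrt{17}}{14} \approx 0.80357 - 0.88352 i$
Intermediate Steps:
$t{\left(k \right)} = -2 + \sqrt{3 + 2 k}$ ($t{\left(k \right)} = -2 + \sqrt{k + \left(3 + k\right)} = -2 + \sqrt{3 + 2 k}$)
$\frac{\left(-6\right) 2 t{\left(\left(-1\right) 2 \cdot 5 \right)}}{56} + \frac{12 \left(9 - 7\right)}{64} = \frac{\left(-6\right) 2 \left(-2 + \sqrt{3 + 2 \left(-1\right) 2 \cdot 5}\right)}{56} + \frac{12 \left(9 - 7\right)}{64} = - 12 \left(-2 + \sqrt{3 + 2 \left(\left(-2\right) 5\right)}\right) \frac{1}{56} + 12 \cdot 2 \cdot \frac{1}{64} = - 12 \left(-2 + \sqrt{3 + 2 \left(-10\right)}\right) \frac{1}{56} + 24 \cdot \frac{1}{64} = - 12 \left(-2 + \sqrt{3 - 20}\right) \frac{1}{56} + \frac{3}{8} = - 12 \left(-2 + \sqrt{-17}\right) \frac{1}{56} + \frac{3}{8} = - 12 \left(-2 + i \sqrt{17}\right) \frac{1}{56} + \frac{3}{8} = \left(24 - 12 i \sqrt{17}\right) \frac{1}{56} + \frac{3}{8} = \left(\frac{3}{7} - \frac{3 i \sqrt{17}}{14}\right) + \frac{3}{8} = \frac{45}{56} - \frac{3 i \sqrt{17}}{14}$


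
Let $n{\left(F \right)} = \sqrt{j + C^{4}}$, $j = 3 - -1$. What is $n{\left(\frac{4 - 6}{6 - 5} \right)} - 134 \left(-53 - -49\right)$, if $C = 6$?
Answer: $536 + 10 \sqrt{13} \approx 572.06$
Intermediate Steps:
$j = 4$ ($j = 3 + 1 = 4$)
$n{\left(F \right)} = 10 \sqrt{13}$ ($n{\left(F \right)} = \sqrt{4 + 6^{4}} = \sqrt{4 + 1296} = \sqrt{1300} = 10 \sqrt{13}$)
$n{\left(\frac{4 - 6}{6 - 5} \right)} - 134 \left(-53 - -49\right) = 10 \sqrt{13} - 134 \left(-53 - -49\right) = 10 \sqrt{13} - 134 \left(-53 + 49\right) = 10 \sqrt{13} - -536 = 10 \sqrt{13} + 536 = 536 + 10 \sqrt{13}$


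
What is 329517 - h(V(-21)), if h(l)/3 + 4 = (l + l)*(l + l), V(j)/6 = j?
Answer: 139017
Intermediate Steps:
V(j) = 6*j
h(l) = -12 + 12*l**2 (h(l) = -12 + 3*((l + l)*(l + l)) = -12 + 3*((2*l)*(2*l)) = -12 + 3*(4*l**2) = -12 + 12*l**2)
329517 - h(V(-21)) = 329517 - (-12 + 12*(6*(-21))**2) = 329517 - (-12 + 12*(-126)**2) = 329517 - (-12 + 12*15876) = 329517 - (-12 + 190512) = 329517 - 1*190500 = 329517 - 190500 = 139017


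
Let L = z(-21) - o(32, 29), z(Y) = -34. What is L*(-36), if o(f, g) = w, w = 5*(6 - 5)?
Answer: 1404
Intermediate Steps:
w = 5 (w = 5*1 = 5)
o(f, g) = 5
L = -39 (L = -34 - 1*5 = -34 - 5 = -39)
L*(-36) = -39*(-36) = 1404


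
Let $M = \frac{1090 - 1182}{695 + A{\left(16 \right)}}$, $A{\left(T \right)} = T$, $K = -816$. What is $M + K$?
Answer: $- \frac{580268}{711} \approx -816.13$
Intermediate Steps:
$M = - \frac{92}{711}$ ($M = \frac{1090 - 1182}{695 + 16} = - \frac{92}{711} \approx -0.1294$)
$M + K = - \frac{92}{711} - 816 = - \frac{580268}{711}$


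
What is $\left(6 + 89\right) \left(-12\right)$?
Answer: $-1140$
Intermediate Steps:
$\left(6 + 89\right) \left(-12\right) = 95 \left(-12\right) = -1140$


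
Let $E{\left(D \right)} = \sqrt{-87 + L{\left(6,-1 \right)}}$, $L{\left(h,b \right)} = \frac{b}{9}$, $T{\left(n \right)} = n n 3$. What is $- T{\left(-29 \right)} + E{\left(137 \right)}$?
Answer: $-2523 + \frac{28 i}{3} \approx -2523.0 + 9.3333 i$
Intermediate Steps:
$T{\left(n \right)} = 3 n^{2}$ ($T{\left(n \right)} = n^{2} \cdot 3 = 3 n^{2}$)
$L{\left(h,b \right)} = \frac{b}{9}$ ($L{\left(h,b \right)} = b \frac{1}{9} = \frac{b}{9}$)
$E{\left(D \right)} = \frac{28 i}{3}$ ($E{\left(D \right)} = \sqrt{-87 + \frac{1}{9} \left(-1\right)} = \sqrt{-87 - \frac{1}{9}} = \sqrt{- \frac{784}{9}} = \frac{28 i}{3}$)
$- T{\left(-29 \right)} + E{\left(137 \right)} = - 3 \left(-29\right)^{2} + \frac{28 i}{3} = - 3 \cdot 841 + \frac{28 i}{3} = \left(-1\right) 2523 + \frac{28 i}{3} = -2523 + \frac{28 i}{3}$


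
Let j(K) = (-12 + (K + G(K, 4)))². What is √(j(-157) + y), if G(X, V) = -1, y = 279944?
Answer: 6*√8579 ≈ 555.74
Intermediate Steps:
j(K) = (-13 + K)² (j(K) = (-12 + (K - 1))² = (-12 + (-1 + K))² = (-13 + K)²)
√(j(-157) + y) = √((-13 - 157)² + 279944) = √((-170)² + 279944) = √(28900 + 279944) = √308844 = 6*√8579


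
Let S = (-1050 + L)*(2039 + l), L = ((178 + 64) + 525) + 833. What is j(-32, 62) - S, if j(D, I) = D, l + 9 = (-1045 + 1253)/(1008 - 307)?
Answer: -782803332/701 ≈ -1.1167e+6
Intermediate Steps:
L = 1600 (L = (242 + 525) + 833 = 767 + 833 = 1600)
l = -6101/701 (l = -9 + (-1045 + 1253)/(1008 - 307) = -9 + 208/701 = -6101/701 ≈ -8.7033)
S = 782780900/701 (S = (-1050 + 1600)*(2039 - 6101/701) = 550*(1423238/701) = 782780900/701 ≈ 1.1167e+6)
j(-32, 62) - S = -32 - 1*782780900/701 = -32 - 782780900/701 = -782803332/701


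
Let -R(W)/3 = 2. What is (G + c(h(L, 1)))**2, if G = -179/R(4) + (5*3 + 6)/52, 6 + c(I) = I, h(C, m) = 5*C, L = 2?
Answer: 28526281/24336 ≈ 1172.2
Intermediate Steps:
R(W) = -6 (R(W) = -3*2 = -6)
c(I) = -6 + I
G = 4717/156 (G = -179/(-6) + (5*3 + 6)/52 = -179*(-1/6) + (15 + 6)*(1/52) = 179/6 + 21*(1/52) = 179/6 + 21/52 = 4717/156 ≈ 30.237)
(G + c(h(L, 1)))**2 = (4717/156 + (-6 + 5*2))**2 = (4717/156 + (-6 + 10))**2 = (4717/156 + 4)**2 = (5341/156)**2 = 28526281/24336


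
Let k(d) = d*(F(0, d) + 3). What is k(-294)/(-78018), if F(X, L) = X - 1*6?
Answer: -147/13003 ≈ -0.011305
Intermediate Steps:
F(X, L) = -6 + X (F(X, L) = X - 6 = -6 + X)
k(d) = -3*d (k(d) = d*((-6 + 0) + 3) = d*(-6 + 3) = d*(-3) = -3*d)
k(-294)/(-78018) = -3*(-294)/(-78018) = 882*(-1/78018) = -147/13003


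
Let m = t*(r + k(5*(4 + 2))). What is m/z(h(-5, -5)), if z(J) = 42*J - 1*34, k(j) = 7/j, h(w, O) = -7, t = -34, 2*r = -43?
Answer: -5423/2460 ≈ -2.2045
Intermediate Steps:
r = -43/2 (r = (½)*(-43) = -43/2 ≈ -21.500)
z(J) = -34 + 42*J (z(J) = 42*J - 34 = -34 + 42*J)
m = 10846/15 (m = -34*(-43/2 + 7/((5*(4 + 2)))) = -34*(-43/2 + 7/((5*6))) = -34*(-43/2 + 7/30) = -34*(-319/15) = 10846/15 ≈ 723.07)
m/z(h(-5, -5)) = 10846/(15*(-34 + 42*(-7))) = 10846/(15*(-34 - 294)) = (10846/15)/(-328) = (10846/15)*(-1/328) = -5423/2460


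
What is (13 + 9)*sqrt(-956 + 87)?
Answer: 22*I*sqrt(869) ≈ 648.53*I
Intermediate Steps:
(13 + 9)*sqrt(-956 + 87) = 22*sqrt(-869) = 22*(I*sqrt(869)) = 22*I*sqrt(869)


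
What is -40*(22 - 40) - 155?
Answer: 565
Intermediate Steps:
-40*(22 - 40) - 155 = -40*(-18) - 155 = 720 - 155 = 565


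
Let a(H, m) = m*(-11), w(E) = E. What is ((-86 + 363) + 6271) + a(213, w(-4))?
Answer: 6592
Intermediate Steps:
a(H, m) = -11*m
((-86 + 363) + 6271) + a(213, w(-4)) = ((-86 + 363) + 6271) - 11*(-4) = (277 + 6271) + 44 = 6548 + 44 = 6592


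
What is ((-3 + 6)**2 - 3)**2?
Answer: 36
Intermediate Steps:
((-3 + 6)**2 - 3)**2 = (3**2 - 3)**2 = (9 - 3)**2 = 6**2 = 36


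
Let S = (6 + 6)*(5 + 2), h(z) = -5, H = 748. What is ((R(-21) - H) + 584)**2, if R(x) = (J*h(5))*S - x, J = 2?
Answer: 966289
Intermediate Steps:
S = 84 (S = 12*7 = 84)
R(x) = -840 - x (R(x) = (2*(-5))*84 - x = -10*84 - x = -840 - x)
((R(-21) - H) + 584)**2 = (((-840 - 1*(-21)) - 1*748) + 584)**2 = (((-840 + 21) - 748) + 584)**2 = ((-819 - 748) + 584)**2 = (-1567 + 584)**2 = (-983)**2 = 966289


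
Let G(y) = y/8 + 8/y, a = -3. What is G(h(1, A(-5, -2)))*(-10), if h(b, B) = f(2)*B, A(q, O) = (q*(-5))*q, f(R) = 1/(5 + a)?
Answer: 15881/200 ≈ 79.405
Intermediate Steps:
f(R) = 1/2 (f(R) = 1/(5 - 3) = 1/2)
A(q, O) = -5*q**2 (A(q, O) = (-5*q)*q = -5*q**2)
h(b, B) = B/2
G(y) = 8/y + y/8 (G(y) = y*(1/8) + 8/y = y/8 + 8/y = 8/y + y/8)
G(h(1, A(-5, -2)))*(-10) = (8/(((-5*(-5)**2)/2)) + ((-5*(-5)**2)/2)/8)*(-10) = (8/(((-5*25)/2)) + ((-5*25)/2)/8)*(-10) = (8/(((1/2)*(-125))) + ((1/2)*(-125))/8)*(-10) = (8/(-125/2) + (1/8)*(-125/2))*(-10) = (8*(-2/125) - 125/16)*(-10) = (-16/125 - 125/16)*(-10) = -15881/2000*(-10) = 15881/200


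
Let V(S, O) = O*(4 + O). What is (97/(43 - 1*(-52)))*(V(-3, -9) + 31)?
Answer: 388/5 ≈ 77.600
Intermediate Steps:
(97/(43 - 1*(-52)))*(V(-3, -9) + 31) = (97/(43 - 1*(-52)))*(-9*(4 - 9) + 31) = (97/(43 + 52))*(-9*(-5) + 31) = (97/95)*(45 + 31) = (97*(1/95))*76 = (97/95)*76 = 388/5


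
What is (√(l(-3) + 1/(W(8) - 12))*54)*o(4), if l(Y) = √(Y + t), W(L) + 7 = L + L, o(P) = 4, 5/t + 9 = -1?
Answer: 36*√(-12 + 18*I*√14) ≈ 191.19 + 228.27*I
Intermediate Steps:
t = -½ (t = 5/(-9 - 1) = 5/(-10) = 5*(-⅒) = -½ ≈ -0.50000)
W(L) = -7 + 2*L (W(L) = -7 + (L + L) = -7 + 2*L)
l(Y) = √(-½ + Y) (l(Y) = √(Y - ½) = √(-½ + Y))
(√(l(-3) + 1/(W(8) - 12))*54)*o(4) = (√(√(-2 + 4*(-3))/2 + 1/((-7 + 2*8) - 12))*54)*4 = (√(√(-2 - 12)/2 + 1/((-7 + 16) - 12))*54)*4 = (√(√(-14)/2 + 1/(9 - 12))*54)*4 = (√((I*√14)/2 + 1/(-3))*54)*4 = (√(I*√14/2 - ⅓)*54)*4 = (√(-⅓ + I*√14/2)*54)*4 = (54*√(-⅓ + I*√14/2))*4 = 216*√(-⅓ + I*√14/2)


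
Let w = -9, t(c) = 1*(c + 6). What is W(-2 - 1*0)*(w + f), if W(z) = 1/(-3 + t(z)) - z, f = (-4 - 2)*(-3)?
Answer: 27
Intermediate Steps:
t(c) = 6 + c (t(c) = 1*(6 + c) = 6 + c)
f = 18 (f = -6*(-3) = 18)
W(z) = 1/(3 + z) - z (W(z) = 1/(-3 + (6 + z)) - z = 1/(3 + z) - z)
W(-2 - 1*0)*(w + f) = ((1 - (-2 - 1*0)² - 3*(-2 - 1*0))/(3 + (-2 - 1*0)))*(-9 + 18) = ((1 - (-2 + 0)² - 3*(-2 + 0))/(3 + (-2 + 0)))*9 = ((1 - 1*(-2)² - 3*(-2))/(3 - 2))*9 = ((1 - 1*4 + 6)/1)*9 = (1*(1 - 4 + 6))*9 = (1*3)*9 = 3*9 = 27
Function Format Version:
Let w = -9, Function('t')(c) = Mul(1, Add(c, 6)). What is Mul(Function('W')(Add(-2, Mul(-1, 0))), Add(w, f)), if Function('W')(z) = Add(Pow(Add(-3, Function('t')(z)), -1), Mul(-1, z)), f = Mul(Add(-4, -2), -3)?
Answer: 27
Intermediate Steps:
Function('t')(c) = Add(6, c) (Function('t')(c) = Mul(1, Add(6, c)) = Add(6, c))
f = 18 (f = Mul(-6, -3) = 18)
Function('W')(z) = Add(Pow(Add(3, z), -1), Mul(-1, z)) (Function('W')(z) = Add(Pow(Add(-3, Add(6, z)), -1), Mul(-1, z)) = Add(Pow(Add(3, z), -1), Mul(-1, z)))
Mul(Function('W')(Add(-2, Mul(-1, 0))), Add(w, f)) = Mul(Mul(Pow(Add(3, Add(-2, Mul(-1, 0))), -1), Add(1, Mul(-1, Pow(Add(-2, Mul(-1, 0)), 2)), Mul(-3, Add(-2, Mul(-1, 0))))), Add(-9, 18)) = Mul(Mul(Pow(Add(3, Add(-2, 0)), -1), Add(1, Mul(-1, Pow(Add(-2, 0), 2)), Mul(-3, Add(-2, 0)))), 9) = Mul(Mul(Pow(Add(3, -2), -1), Add(1, Mul(-1, Pow(-2, 2)), Mul(-3, -2))), 9) = Mul(Mul(Pow(1, -1), Add(1, Mul(-1, 4), 6)), 9) = Mul(Mul(1, Add(1, -4, 6)), 9) = Mul(Mul(1, 3), 9) = Mul(3, 9) = 27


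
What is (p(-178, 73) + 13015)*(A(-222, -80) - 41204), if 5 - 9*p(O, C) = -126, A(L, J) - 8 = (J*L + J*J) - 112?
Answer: -670292456/3 ≈ -2.2343e+8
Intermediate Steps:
A(L, J) = -104 + J² + J*L (A(L, J) = 8 + ((J*L + J*J) - 112) = 8 + ((J*L + J²) - 112) = 8 + ((J² + J*L) - 112) = 8 + (-112 + J² + J*L) = -104 + J² + J*L)
p(O, C) = 131/9 (p(O, C) = 5/9 - ⅑*(-126) = 5/9 + 14 = 131/9)
(p(-178, 73) + 13015)*(A(-222, -80) - 41204) = (131/9 + 13015)*((-104 + (-80)² - 80*(-222)) - 41204) = 117266*((-104 + 6400 + 17760) - 41204)/9 = 117266*(24056 - 41204)/9 = (117266/9)*(-17148) = -670292456/3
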